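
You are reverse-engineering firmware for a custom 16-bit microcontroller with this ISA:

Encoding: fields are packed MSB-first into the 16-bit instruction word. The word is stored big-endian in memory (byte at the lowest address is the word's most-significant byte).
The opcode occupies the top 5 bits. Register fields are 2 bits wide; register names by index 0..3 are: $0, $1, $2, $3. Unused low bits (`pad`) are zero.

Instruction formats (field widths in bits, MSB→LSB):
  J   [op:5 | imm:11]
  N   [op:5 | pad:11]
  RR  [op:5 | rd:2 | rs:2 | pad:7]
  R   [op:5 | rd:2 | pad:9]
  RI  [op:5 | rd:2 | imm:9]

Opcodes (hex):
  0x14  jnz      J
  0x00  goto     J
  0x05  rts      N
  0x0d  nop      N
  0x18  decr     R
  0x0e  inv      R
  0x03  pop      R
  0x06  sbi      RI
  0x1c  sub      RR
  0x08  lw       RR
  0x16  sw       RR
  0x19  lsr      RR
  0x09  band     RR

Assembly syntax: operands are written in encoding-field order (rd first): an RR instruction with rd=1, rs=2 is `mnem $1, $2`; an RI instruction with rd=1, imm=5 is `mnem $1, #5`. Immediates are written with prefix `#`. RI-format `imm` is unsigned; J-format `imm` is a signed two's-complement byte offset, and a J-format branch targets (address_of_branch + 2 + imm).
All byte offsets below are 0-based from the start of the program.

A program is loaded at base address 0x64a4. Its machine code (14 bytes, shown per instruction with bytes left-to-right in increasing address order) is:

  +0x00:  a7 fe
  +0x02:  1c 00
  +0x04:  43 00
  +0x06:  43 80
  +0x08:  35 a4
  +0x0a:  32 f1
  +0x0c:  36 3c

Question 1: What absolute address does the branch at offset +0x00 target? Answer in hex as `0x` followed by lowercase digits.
+0x00: a7 fe ⇒ word 0xa7fe (big)
  opcode bits[15:11]=0x14: jnz/J
  imm@[10:0]=0x7fe (s11→-2) ⇒ #-2
  target = base 0x64a4 + off 0x00 + 2 + imm -2 = 0x64a4

0x64a4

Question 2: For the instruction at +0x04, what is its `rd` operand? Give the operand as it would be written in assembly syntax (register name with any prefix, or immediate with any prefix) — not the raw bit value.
+0x04: 43 00 ⇒ word 0x4300 (big)
  opcode bits[15:11]=0x8: lw/RR
  [10:9] rd=1 = $1
  [8:7] rs=2 = $2

$1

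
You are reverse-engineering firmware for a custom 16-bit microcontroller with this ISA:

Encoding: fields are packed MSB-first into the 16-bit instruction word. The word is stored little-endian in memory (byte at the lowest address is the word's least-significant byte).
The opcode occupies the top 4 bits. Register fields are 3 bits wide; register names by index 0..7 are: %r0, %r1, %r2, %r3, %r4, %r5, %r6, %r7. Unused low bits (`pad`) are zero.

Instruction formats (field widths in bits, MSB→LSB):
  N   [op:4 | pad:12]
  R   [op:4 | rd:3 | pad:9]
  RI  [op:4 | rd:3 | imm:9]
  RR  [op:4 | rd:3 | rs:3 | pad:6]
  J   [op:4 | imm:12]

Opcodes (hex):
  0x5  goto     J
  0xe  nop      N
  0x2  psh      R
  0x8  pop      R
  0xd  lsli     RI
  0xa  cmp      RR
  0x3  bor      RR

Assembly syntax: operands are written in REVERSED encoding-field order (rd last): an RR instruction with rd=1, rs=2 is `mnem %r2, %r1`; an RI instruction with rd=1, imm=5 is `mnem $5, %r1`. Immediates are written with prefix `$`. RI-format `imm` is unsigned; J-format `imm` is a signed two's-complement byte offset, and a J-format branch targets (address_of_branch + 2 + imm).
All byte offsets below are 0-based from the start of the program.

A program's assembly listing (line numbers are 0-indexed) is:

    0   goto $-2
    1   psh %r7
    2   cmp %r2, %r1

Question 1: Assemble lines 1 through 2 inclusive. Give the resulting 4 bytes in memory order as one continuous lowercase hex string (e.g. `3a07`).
L1: psh op=0x2:4|rd=7:3|pad=0:9 ⇒ 0x2e00 ⇒ little 00 2e
L2: cmp op=0xa:4|rd=1:3|rs=2:3|pad=0:6 ⇒ 0xa280 ⇒ little 80 a2

002e80a2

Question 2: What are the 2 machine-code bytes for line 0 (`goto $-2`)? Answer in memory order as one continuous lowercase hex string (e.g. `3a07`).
fe5f

line 0 (goto): pack op=0x5:4|imm=-2:12 = 0x5ffe; little→ fe 5f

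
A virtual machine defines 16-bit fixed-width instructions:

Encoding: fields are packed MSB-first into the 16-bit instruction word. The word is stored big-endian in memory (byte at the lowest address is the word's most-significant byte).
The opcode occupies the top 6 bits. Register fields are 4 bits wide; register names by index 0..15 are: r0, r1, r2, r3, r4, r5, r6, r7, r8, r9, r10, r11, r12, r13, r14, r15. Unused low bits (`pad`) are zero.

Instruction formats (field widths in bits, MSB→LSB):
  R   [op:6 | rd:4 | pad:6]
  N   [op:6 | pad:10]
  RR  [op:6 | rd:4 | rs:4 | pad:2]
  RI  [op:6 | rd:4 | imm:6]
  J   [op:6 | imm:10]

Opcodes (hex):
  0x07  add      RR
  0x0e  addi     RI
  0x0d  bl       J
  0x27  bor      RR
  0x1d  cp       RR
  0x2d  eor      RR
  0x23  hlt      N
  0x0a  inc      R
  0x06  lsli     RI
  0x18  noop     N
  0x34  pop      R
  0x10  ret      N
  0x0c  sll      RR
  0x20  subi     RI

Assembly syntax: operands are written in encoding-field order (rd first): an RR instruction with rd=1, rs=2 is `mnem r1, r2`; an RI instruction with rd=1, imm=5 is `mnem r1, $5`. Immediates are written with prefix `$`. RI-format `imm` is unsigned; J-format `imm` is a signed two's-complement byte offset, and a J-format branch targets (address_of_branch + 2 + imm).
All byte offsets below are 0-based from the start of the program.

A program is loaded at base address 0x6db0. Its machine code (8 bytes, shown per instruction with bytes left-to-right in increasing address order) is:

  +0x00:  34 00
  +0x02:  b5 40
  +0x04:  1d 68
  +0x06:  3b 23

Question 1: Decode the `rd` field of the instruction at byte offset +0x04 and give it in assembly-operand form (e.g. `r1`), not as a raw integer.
r5

@+04  big-endian(1d 68) = 0x1d68
  opcode bits[15:10]=0x7: add/RR
  [9:6] rd=5 = r5
  [5:2] rs=10 = r10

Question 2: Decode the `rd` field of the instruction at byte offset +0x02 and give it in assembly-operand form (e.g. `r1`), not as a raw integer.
@+02  big-endian(b5 40) = 0xb540
  op=0xb540>>10=0x2d ⇒ eor (RR)
  rd@[9:6]=0x5 ⇒ r5
  rs@[5:2]=0x0 ⇒ r0

r5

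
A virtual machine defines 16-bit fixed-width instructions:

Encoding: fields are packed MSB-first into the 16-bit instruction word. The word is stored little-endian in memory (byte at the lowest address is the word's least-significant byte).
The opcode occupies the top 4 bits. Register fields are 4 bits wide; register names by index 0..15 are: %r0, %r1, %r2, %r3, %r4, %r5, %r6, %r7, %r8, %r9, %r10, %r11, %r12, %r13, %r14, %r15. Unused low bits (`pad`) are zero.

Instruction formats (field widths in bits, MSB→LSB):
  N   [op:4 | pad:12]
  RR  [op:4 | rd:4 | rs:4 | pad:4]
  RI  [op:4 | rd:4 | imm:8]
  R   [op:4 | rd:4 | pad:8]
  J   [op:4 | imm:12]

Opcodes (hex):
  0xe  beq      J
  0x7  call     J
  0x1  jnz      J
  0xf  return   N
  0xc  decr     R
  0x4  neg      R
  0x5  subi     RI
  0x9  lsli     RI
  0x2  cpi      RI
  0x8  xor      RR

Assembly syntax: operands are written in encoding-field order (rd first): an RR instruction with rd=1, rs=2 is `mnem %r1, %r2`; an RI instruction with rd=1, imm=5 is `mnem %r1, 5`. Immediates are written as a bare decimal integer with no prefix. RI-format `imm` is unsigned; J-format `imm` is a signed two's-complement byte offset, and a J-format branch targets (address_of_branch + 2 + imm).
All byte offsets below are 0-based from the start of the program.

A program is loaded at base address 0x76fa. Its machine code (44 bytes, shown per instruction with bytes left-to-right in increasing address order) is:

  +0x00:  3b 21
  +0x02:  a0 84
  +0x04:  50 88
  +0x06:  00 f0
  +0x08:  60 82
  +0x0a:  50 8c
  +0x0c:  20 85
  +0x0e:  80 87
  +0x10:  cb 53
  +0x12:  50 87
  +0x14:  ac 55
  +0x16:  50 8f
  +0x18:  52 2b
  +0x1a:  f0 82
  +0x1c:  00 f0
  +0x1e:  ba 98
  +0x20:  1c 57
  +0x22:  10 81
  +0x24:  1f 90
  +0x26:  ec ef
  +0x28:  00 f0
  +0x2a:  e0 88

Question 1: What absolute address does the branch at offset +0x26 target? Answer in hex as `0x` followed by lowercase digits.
+0x26: ec ef ⇒ word 0xefec (little)
  top 4b → 0xe → beq [J]
  imm: (w>>0)&0xfff=0xfec (s12→-20) → -20
  target = base 0x76fa + off 0x26 + 2 + imm -20 = 0x770e

0x770e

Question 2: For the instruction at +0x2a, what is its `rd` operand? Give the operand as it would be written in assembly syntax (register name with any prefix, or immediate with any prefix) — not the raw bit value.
%r8

off 0x2a: read e0 88 as little → 0x88e0
  top 4b → 0x8 → xor [RR]
  rd: (w>>8)&0xf=0x8 → %r8
  rs: (w>>4)&0xf=0xe → %r14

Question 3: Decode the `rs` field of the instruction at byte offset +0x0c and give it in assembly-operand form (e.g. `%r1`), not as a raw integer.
@+0c  little-endian(20 85) = 0x8520
  opcode bits[15:12]=0x8: xor/RR
  rd: (w>>8)&0xf=0x5 → %r5
  rs: (w>>4)&0xf=0x2 → %r2

%r2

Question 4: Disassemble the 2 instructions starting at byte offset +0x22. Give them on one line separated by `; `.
xor %r1, %r1; lsli %r0, 31

+0x22: 10 81 ⇒ word 0x8110 (little)
  op=0x8110>>12=0x8 ⇒ xor (RR)
  rd@[11:8]=0x1 ⇒ %r1
  rs@[7:4]=0x1 ⇒ %r1
+0x24: 1f 90 ⇒ word 0x901f (little)
  op=0x901f>>12=0x9 ⇒ lsli (RI)
  rd@[11:8]=0x0 ⇒ %r0
  imm@[7:0]=0x1f ⇒ 31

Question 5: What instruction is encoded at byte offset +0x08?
xor %r2, %r6

[08] 60 82 → 0x8260
  op=0x8260>>12=0x8 ⇒ xor (RR)
  rd@[11:8]=0x2 ⇒ %r2
  rs@[7:4]=0x6 ⇒ %r6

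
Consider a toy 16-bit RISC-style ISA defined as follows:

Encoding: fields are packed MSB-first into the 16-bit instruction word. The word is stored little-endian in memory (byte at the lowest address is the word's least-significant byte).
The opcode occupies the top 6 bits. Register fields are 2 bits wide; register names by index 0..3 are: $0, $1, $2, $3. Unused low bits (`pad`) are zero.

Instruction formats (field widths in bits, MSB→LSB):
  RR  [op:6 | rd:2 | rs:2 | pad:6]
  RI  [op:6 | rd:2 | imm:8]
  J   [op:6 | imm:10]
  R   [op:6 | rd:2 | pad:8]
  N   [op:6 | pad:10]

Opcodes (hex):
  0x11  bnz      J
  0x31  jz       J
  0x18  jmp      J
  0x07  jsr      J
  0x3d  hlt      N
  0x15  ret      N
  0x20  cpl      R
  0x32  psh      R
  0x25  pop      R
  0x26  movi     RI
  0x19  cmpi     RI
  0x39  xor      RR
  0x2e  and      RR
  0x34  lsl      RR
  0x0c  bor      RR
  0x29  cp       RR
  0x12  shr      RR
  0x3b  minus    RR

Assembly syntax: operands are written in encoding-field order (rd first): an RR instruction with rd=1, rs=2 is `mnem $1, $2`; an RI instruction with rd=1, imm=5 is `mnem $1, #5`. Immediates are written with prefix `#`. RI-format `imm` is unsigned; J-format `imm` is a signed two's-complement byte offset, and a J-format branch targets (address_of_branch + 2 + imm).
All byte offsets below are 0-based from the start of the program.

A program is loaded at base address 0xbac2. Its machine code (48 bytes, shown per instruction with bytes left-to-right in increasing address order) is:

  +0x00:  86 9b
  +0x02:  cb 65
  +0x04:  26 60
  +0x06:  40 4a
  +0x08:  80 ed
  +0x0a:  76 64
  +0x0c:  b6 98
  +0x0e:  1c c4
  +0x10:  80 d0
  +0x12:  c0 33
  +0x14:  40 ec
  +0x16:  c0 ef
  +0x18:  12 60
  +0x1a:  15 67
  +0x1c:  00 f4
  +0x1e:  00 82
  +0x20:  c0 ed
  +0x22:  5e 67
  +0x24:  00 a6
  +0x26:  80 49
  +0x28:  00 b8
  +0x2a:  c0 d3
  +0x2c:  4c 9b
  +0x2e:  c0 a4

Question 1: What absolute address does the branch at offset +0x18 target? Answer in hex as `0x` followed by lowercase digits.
0xbaee

off 0x18: read 12 60 as little → 0x6012
  op=0x6012>>10=0x18 ⇒ jmp (J)
  imm@[9:0]=0x12 ⇒ #18
  target = base 0xbac2 + off 0x18 + 2 + imm 18 = 0xbaee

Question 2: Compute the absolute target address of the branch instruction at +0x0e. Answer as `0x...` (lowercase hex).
0xbaee

off 0x0e: read 1c c4 as little → 0xc41c
  opcode bits[15:10]=0x31: jz/J
  [9:0] imm=28 = #28
  target = base 0xbac2 + off 0x0e + 2 + imm 28 = 0xbaee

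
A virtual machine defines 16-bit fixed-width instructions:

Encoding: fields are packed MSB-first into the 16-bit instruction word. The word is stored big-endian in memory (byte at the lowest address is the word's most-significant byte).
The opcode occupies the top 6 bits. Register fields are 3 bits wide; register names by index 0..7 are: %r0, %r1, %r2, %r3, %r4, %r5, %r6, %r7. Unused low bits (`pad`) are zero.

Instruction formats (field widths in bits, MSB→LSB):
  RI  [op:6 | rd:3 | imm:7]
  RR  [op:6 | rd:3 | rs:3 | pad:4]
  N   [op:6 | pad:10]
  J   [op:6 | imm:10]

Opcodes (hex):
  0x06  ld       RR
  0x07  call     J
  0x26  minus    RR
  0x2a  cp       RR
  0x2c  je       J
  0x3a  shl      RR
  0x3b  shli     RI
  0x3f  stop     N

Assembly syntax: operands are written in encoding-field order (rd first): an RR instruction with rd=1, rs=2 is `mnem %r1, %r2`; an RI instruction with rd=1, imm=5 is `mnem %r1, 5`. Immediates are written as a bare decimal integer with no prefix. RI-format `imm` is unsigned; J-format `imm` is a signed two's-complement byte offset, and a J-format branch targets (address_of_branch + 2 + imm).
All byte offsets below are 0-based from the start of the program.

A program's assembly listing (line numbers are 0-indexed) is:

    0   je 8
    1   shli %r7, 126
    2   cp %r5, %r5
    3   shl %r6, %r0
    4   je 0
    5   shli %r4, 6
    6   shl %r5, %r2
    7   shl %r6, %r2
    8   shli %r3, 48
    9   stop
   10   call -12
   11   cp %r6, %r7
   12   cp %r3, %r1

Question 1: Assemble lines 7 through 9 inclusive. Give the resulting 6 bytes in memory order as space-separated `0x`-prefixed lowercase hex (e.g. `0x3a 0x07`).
0xeb 0x20 0xed 0xb0 0xfc 0x00

L7: shl op=0x3a:6|rd=6:3|rs=2:3|pad=0:4 ⇒ 0xeb20 ⇒ big eb 20
L8: shli op=0x3b:6|rd=3:3|imm=48:7 ⇒ 0xedb0 ⇒ big ed b0
L9: stop op=0x3f:6|pad=0:10 ⇒ 0xfc00 ⇒ big fc 00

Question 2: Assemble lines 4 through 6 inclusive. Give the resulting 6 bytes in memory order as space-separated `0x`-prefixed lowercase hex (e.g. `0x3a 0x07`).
0xb0 0x00 0xee 0x06 0xea 0xa0

line 4 (je): pack op=0x2c:6|imm=0:10 = 0xb000; big→ b0 00
line 5 (shli): pack op=0x3b:6|rd=4:3|imm=6:7 = 0xee06; big→ ee 06
line 6 (shl): pack op=0x3a:6|rd=5:3|rs=2:3|pad=0:4 = 0xeaa0; big→ ea a0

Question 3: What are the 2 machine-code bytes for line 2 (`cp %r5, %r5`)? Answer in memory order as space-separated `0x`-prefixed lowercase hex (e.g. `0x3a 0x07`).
0xaa 0xd0

line 2 (cp): pack op=0x2a:6|rd=5:3|rs=5:3|pad=0:4 = 0xaad0; big→ aa d0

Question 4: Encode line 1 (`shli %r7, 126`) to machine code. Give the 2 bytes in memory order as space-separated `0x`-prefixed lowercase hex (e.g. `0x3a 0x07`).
0xef 0xfe

1. shli fields op=0x3b:6|rd=7:3|imm=126:7 → word effeh → ef fe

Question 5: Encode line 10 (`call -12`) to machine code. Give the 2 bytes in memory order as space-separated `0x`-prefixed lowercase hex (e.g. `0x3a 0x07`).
0x1f 0xf4

10. call fields op=0x7:6|imm=-12:10 → word 1ff4h → 1f f4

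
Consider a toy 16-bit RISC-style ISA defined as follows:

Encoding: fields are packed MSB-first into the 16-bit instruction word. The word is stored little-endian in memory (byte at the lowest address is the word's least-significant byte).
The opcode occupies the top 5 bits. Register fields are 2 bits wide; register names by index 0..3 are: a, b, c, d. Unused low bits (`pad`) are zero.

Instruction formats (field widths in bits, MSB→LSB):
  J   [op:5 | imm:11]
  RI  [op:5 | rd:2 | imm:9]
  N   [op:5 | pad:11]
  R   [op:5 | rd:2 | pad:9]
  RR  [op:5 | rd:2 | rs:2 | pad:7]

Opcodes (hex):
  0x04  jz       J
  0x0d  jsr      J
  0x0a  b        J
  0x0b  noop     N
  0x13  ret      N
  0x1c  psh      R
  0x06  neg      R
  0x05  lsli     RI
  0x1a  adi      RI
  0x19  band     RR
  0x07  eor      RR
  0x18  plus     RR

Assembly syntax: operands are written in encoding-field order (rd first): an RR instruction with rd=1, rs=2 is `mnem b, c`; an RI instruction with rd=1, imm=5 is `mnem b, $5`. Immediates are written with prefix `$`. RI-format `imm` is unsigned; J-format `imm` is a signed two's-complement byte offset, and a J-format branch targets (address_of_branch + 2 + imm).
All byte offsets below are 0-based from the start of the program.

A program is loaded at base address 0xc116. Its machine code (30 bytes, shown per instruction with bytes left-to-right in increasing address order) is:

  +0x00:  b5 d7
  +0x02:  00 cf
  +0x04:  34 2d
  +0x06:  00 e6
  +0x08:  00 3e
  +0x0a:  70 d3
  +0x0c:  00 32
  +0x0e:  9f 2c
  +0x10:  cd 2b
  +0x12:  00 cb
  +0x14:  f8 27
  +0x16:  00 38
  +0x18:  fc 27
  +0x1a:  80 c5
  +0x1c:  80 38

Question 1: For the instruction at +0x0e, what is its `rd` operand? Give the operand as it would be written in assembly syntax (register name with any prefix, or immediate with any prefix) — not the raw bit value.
[0e] 9f 2c → 0x2c9f
  top 5b → 0x5 → lsli [RI]
  [10:9] rd=2 = c
  [8:0] imm=159 = $159

c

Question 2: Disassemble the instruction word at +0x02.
band d, c

@+02  little-endian(00 cf) = 0xcf00
  opcode bits[15:11]=0x19: band/RR
  [10:9] rd=3 = d
  [8:7] rs=2 = c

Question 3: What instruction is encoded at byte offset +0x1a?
@+1a  little-endian(80 c5) = 0xc580
  opcode bits[15:11]=0x18: plus/RR
  rd@[10:9]=0x2 ⇒ c
  rs@[8:7]=0x3 ⇒ d

plus c, d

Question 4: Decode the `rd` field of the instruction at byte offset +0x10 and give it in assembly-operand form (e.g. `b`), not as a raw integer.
[10] cd 2b → 0x2bcd
  op=0x2bcd>>11=0x5 ⇒ lsli (RI)
  rd@[10:9]=0x1 ⇒ b
  imm@[8:0]=0x1cd ⇒ $461

b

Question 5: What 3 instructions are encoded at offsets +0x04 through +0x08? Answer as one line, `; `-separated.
off 0x04: read 34 2d as little → 0x2d34
  opcode bits[15:11]=0x5: lsli/RI
  rd: (w>>9)&0x3=0x2 → c
  imm: (w>>0)&0x1ff=0x134 → $308
off 0x06: read 00 e6 as little → 0xe600
  opcode bits[15:11]=0x1c: psh/R
  rd: (w>>9)&0x3=0x3 → d
off 0x08: read 00 3e as little → 0x3e00
  opcode bits[15:11]=0x7: eor/RR
  rd: (w>>9)&0x3=0x3 → d
  rs: (w>>7)&0x3=0x0 → a

lsli c, $308; psh d; eor d, a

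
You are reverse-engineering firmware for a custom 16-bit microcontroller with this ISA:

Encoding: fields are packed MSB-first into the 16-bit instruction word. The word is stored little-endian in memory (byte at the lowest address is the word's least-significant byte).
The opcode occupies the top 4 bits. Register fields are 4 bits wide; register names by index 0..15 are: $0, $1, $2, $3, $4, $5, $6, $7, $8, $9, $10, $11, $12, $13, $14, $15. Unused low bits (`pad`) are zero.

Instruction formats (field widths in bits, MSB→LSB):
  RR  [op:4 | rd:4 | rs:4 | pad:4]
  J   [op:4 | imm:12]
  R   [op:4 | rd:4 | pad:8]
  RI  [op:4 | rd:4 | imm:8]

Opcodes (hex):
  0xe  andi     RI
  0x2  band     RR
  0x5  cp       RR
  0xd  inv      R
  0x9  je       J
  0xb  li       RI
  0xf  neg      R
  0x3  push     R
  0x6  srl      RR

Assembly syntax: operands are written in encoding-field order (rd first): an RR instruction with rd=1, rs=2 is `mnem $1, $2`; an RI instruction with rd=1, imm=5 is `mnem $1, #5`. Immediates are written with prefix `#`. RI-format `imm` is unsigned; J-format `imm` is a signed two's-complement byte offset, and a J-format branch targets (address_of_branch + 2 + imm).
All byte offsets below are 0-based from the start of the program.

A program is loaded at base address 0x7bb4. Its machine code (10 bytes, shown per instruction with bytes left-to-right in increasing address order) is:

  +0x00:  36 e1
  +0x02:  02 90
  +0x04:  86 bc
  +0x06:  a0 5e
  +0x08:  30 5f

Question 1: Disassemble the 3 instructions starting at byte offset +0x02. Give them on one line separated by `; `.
je #2; li $12, #134; cp $14, $10

off 0x02: read 02 90 as little → 0x9002
  op=0x9002>>12=0x9 ⇒ je (J)
  [11:0] imm=2 = #2
off 0x04: read 86 bc as little → 0xbc86
  op=0xbc86>>12=0xb ⇒ li (RI)
  [11:8] rd=12 = $12
  [7:0] imm=134 = #134
off 0x06: read a0 5e as little → 0x5ea0
  op=0x5ea0>>12=0x5 ⇒ cp (RR)
  [11:8] rd=14 = $14
  [7:4] rs=10 = $10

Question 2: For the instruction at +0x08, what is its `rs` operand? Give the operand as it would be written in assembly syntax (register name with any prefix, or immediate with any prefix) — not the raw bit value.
[08] 30 5f → 0x5f30
  top 4b → 0x5 → cp [RR]
  rd: (w>>8)&0xf=0xf → $15
  rs: (w>>4)&0xf=0x3 → $3

$3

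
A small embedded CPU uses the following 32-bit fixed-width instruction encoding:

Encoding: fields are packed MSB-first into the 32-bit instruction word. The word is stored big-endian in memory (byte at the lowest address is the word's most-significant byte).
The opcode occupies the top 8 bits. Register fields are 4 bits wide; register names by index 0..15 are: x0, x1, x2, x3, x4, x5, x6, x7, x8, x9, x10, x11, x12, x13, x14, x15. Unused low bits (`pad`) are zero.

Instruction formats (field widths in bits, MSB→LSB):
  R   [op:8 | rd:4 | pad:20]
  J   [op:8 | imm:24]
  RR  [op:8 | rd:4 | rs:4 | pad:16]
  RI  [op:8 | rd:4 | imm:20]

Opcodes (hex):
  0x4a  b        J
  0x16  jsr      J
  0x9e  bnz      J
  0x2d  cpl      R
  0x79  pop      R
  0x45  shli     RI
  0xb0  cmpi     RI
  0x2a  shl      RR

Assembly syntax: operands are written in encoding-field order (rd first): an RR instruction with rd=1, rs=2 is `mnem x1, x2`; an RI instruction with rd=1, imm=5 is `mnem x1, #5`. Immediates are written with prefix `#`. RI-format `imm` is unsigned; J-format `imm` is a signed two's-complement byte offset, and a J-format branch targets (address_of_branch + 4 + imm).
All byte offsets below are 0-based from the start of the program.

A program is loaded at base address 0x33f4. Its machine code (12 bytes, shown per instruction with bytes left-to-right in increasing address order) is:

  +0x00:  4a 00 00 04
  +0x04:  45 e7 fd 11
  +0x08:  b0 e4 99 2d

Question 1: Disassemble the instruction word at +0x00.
+0x00: 4a 00 00 04 ⇒ word 0x4a000004 (big)
  opcode bits[31:24]=0x4a: b/J
  [23:0] imm=4 = #4

b #4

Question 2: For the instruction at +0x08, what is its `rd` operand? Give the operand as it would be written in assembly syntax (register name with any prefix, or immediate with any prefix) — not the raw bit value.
[08] b0 e4 99 2d → 0xb0e4992d
  opcode bits[31:24]=0xb0: cmpi/RI
  [23:20] rd=14 = x14
  [19:0] imm=301357 = #301357

x14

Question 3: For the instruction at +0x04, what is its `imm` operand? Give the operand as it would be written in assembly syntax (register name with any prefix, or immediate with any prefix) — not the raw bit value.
#523537

@+04  big-endian(45 e7 fd 11) = 0x45e7fd11
  opcode bits[31:24]=0x45: shli/RI
  rd: (w>>20)&0xf=0xe → x14
  imm: (w>>0)&0xfffff=0x7fd11 → #523537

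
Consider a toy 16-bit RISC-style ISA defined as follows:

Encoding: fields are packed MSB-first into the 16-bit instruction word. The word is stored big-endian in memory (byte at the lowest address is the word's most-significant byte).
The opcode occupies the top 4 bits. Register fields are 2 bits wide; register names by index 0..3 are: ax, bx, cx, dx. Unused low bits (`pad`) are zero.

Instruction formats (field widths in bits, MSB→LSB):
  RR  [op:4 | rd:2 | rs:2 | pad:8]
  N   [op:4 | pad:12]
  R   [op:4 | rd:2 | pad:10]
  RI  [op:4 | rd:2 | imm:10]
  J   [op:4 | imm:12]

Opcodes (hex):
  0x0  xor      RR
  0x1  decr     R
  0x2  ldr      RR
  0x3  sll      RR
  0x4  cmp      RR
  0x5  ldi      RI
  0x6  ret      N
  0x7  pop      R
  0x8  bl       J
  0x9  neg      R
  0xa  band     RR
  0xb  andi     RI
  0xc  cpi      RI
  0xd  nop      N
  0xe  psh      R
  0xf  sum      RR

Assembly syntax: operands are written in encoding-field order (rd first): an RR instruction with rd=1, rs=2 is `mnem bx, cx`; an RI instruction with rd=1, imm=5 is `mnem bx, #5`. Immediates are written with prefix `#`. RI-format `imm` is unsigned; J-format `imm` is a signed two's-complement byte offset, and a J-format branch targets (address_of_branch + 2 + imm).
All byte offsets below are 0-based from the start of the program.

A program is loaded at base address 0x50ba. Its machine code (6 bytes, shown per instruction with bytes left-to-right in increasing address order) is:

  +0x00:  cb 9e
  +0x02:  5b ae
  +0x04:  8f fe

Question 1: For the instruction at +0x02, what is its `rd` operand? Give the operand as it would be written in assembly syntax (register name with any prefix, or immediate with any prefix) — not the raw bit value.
off 0x02: read 5b ae as big → 0x5bae
  top 4b → 0x5 → ldi [RI]
  rd@[11:10]=0x2 ⇒ cx
  imm@[9:0]=0x3ae ⇒ #942

cx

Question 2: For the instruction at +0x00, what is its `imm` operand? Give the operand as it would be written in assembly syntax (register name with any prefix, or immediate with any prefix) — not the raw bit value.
[00] cb 9e → 0xcb9e
  opcode bits[15:12]=0xc: cpi/RI
  [11:10] rd=2 = cx
  [9:0] imm=926 = #926

#926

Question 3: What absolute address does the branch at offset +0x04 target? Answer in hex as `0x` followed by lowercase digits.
off 0x04: read 8f fe as big → 0x8ffe
  top 4b → 0x8 → bl [J]
  imm@[11:0]=0xffe (s12→-2) ⇒ #-2
  target = base 0x50ba + off 0x04 + 2 + imm -2 = 0x50be

0x50be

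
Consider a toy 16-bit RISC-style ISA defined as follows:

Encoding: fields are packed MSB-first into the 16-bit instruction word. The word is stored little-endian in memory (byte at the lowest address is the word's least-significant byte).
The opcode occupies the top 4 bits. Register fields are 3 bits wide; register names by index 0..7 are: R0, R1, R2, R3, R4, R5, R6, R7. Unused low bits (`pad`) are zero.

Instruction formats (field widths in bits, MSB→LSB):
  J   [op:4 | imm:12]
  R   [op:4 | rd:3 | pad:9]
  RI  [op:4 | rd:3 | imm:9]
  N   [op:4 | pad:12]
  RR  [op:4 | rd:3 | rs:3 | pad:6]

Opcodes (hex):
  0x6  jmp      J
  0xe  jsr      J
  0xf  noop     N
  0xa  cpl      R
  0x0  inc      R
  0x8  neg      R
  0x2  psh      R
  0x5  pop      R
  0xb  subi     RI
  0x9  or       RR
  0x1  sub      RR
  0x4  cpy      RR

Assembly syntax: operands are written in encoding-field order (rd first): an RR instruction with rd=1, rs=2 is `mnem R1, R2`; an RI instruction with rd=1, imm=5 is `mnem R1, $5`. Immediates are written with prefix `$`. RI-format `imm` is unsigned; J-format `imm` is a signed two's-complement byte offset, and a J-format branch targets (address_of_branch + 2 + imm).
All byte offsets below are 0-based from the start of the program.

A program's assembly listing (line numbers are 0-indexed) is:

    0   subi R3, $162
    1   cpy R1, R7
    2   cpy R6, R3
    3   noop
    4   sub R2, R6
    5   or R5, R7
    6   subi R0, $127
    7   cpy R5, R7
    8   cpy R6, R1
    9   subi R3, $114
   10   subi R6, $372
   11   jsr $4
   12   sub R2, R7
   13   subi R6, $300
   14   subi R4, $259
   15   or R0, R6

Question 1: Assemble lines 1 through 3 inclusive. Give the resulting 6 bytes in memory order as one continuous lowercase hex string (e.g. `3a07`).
c043c04c00f0

L1: cpy op=0x4:4|rd=1:3|rs=7:3|pad=0:6 ⇒ 0x43c0 ⇒ little c0 43
L2: cpy op=0x4:4|rd=6:3|rs=3:3|pad=0:6 ⇒ 0x4cc0 ⇒ little c0 4c
L3: noop op=0xf:4|pad=0:12 ⇒ 0xf000 ⇒ little 00 f0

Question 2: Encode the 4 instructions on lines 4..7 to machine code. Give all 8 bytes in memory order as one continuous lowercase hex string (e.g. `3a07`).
8015c09b7fb0c04b

L4: sub op=0x1:4|rd=2:3|rs=6:3|pad=0:6 ⇒ 0x1580 ⇒ little 80 15
L5: or op=0x9:4|rd=5:3|rs=7:3|pad=0:6 ⇒ 0x9bc0 ⇒ little c0 9b
L6: subi op=0xb:4|rd=0:3|imm=127:9 ⇒ 0xb07f ⇒ little 7f b0
L7: cpy op=0x4:4|rd=5:3|rs=7:3|pad=0:6 ⇒ 0x4bc0 ⇒ little c0 4b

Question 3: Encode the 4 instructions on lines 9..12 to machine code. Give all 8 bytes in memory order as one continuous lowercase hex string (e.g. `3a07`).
line 9 (subi): pack op=0xb:4|rd=3:3|imm=114:9 = 0xb672; little→ 72 b6
line 10 (subi): pack op=0xb:4|rd=6:3|imm=372:9 = 0xbd74; little→ 74 bd
line 11 (jsr): pack op=0xe:4|imm=4:12 = 0xe004; little→ 04 e0
line 12 (sub): pack op=0x1:4|rd=2:3|rs=7:3|pad=0:6 = 0x15c0; little→ c0 15

72b674bd04e0c015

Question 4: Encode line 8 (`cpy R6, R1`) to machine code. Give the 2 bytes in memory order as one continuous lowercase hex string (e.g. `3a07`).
L8: cpy op=0x4:4|rd=6:3|rs=1:3|pad=0:6 ⇒ 0x4c40 ⇒ little 40 4c

404c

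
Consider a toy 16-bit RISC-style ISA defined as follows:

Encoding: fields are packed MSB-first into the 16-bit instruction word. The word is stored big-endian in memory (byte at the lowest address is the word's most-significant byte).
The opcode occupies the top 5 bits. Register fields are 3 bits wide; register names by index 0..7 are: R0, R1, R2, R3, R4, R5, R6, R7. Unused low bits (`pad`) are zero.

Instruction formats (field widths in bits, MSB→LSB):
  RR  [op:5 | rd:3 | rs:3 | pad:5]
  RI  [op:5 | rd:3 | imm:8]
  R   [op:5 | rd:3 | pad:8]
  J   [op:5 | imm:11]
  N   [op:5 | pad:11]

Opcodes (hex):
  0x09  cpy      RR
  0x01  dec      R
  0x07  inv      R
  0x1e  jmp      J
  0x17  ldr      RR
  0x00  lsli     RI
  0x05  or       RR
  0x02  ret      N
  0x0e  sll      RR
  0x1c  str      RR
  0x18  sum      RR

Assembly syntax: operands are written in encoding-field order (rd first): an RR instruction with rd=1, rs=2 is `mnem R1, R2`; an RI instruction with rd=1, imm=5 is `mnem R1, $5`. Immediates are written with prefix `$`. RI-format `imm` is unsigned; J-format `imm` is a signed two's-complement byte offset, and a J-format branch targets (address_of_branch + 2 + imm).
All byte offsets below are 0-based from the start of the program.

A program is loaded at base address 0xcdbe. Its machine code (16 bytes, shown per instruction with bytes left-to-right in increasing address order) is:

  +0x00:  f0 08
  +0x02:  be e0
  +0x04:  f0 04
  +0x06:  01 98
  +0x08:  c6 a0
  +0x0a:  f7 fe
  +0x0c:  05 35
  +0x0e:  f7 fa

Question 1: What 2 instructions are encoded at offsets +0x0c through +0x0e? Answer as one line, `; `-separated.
off 0x0c: read 05 35 as big → 0x0535
  opcode bits[15:11]=0x0: lsli/RI
  rd: (w>>8)&0x7=0x5 → R5
  imm: (w>>0)&0xff=0x35 → $53
off 0x0e: read f7 fa as big → 0xf7fa
  opcode bits[15:11]=0x1e: jmp/J
  imm: (w>>0)&0x7ff=0x7fa (s11→-6) → $-6

lsli R5, $53; jmp $-6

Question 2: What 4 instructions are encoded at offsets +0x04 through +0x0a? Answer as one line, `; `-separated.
jmp $4; lsli R1, $152; sum R6, R5; jmp $-2

off 0x04: read f0 04 as big → 0xf004
  opcode bits[15:11]=0x1e: jmp/J
  imm@[10:0]=0x4 ⇒ $4
off 0x06: read 01 98 as big → 0x0198
  opcode bits[15:11]=0x0: lsli/RI
  rd@[10:8]=0x1 ⇒ R1
  imm@[7:0]=0x98 ⇒ $152
off 0x08: read c6 a0 as big → 0xc6a0
  opcode bits[15:11]=0x18: sum/RR
  rd@[10:8]=0x6 ⇒ R6
  rs@[7:5]=0x5 ⇒ R5
off 0x0a: read f7 fe as big → 0xf7fe
  opcode bits[15:11]=0x1e: jmp/J
  imm@[10:0]=0x7fe (s11→-2) ⇒ $-2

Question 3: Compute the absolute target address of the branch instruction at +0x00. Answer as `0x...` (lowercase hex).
0xcdc8

+0x00: f0 08 ⇒ word 0xf008 (big)
  op=0xf008>>11=0x1e ⇒ jmp (J)
  imm@[10:0]=0x8 ⇒ $8
  target = base 0xcdbe + off 0x00 + 2 + imm 8 = 0xcdc8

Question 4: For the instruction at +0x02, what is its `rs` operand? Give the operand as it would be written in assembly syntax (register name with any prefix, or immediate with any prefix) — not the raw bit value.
[02] be e0 → 0xbee0
  opcode bits[15:11]=0x17: ldr/RR
  rd: (w>>8)&0x7=0x6 → R6
  rs: (w>>5)&0x7=0x7 → R7

R7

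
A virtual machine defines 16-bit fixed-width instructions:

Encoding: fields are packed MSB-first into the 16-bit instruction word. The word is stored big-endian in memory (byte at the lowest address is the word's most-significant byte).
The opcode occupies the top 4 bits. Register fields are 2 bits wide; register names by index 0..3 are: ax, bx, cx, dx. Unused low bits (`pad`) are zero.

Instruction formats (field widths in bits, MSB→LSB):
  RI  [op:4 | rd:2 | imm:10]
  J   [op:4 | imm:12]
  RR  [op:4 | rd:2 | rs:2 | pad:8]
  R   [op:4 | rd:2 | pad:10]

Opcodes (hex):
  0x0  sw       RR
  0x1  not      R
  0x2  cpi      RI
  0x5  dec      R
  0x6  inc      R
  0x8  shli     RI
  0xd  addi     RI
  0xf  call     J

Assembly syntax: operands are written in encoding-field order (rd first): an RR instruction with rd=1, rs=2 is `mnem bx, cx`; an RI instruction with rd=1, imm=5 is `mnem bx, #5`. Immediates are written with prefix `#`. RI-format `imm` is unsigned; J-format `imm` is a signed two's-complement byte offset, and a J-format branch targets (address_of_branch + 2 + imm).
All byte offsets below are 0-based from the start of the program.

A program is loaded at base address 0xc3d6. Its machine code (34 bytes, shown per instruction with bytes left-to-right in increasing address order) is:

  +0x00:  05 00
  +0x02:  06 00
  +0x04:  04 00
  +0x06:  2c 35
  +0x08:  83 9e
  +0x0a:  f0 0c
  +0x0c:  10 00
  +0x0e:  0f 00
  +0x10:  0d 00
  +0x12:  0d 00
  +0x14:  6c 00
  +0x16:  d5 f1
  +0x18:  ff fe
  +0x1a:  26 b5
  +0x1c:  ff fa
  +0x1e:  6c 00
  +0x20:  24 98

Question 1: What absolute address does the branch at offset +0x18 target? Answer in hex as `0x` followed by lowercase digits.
0xc3ee

+0x18: ff fe ⇒ word 0xfffe (big)
  op=0xfffe>>12=0xf ⇒ call (J)
  [11:0] imm=4094 (s12→-2) = #-2
  target = base 0xc3d6 + off 0x18 + 2 + imm -2 = 0xc3ee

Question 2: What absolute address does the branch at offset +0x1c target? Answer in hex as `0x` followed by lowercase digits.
[1c] ff fa → 0xfffa
  op=0xfffa>>12=0xf ⇒ call (J)
  imm@[11:0]=0xffa (s12→-6) ⇒ #-6
  target = base 0xc3d6 + off 0x1c + 2 + imm -6 = 0xc3ee

0xc3ee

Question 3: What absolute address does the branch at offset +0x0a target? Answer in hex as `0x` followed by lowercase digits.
0xc3ee

[0a] f0 0c → 0xf00c
  op=0xf00c>>12=0xf ⇒ call (J)
  imm@[11:0]=0xc ⇒ #12
  target = base 0xc3d6 + off 0x0a + 2 + imm 12 = 0xc3ee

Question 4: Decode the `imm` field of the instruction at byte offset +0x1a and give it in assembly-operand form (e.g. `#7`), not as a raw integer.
off 0x1a: read 26 b5 as big → 0x26b5
  op=0x26b5>>12=0x2 ⇒ cpi (RI)
  rd@[11:10]=0x1 ⇒ bx
  imm@[9:0]=0x2b5 ⇒ #693

#693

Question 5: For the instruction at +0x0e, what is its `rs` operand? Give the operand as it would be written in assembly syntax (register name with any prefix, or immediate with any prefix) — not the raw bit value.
dx

off 0x0e: read 0f 00 as big → 0x0f00
  op=0x0f00>>12=0x0 ⇒ sw (RR)
  rd@[11:10]=0x3 ⇒ dx
  rs@[9:8]=0x3 ⇒ dx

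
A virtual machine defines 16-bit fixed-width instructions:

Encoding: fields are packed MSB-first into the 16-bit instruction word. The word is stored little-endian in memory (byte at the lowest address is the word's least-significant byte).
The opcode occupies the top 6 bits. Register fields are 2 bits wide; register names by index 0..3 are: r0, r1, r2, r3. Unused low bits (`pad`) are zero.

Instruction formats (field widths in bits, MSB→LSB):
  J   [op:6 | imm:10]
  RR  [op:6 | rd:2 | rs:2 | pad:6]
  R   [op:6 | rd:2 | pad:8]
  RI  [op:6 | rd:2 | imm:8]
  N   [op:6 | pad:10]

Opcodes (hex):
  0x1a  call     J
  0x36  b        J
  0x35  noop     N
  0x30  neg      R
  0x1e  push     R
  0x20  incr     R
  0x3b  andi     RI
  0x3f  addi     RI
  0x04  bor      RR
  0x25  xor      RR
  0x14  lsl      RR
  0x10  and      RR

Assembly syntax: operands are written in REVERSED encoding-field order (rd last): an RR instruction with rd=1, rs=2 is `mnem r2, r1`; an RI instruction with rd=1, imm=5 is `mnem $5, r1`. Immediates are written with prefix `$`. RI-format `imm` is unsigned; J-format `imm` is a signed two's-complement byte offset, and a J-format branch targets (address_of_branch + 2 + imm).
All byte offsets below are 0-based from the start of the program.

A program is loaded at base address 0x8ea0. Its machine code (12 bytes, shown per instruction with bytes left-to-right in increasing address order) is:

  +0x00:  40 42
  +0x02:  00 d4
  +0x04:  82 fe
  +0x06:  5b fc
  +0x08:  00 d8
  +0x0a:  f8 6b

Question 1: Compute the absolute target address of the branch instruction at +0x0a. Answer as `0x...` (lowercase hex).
0x8ea4

+0x0a: f8 6b ⇒ word 0x6bf8 (little)
  op=0x6bf8>>10=0x1a ⇒ call (J)
  imm: (w>>0)&0x3ff=0x3f8 (s10→-8) → $-8
  target = base 0x8ea0 + off 0x0a + 2 + imm -8 = 0x8ea4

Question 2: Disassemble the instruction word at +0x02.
noop

[02] 00 d4 → 0xd400
  top 6b → 0x35 → noop [N]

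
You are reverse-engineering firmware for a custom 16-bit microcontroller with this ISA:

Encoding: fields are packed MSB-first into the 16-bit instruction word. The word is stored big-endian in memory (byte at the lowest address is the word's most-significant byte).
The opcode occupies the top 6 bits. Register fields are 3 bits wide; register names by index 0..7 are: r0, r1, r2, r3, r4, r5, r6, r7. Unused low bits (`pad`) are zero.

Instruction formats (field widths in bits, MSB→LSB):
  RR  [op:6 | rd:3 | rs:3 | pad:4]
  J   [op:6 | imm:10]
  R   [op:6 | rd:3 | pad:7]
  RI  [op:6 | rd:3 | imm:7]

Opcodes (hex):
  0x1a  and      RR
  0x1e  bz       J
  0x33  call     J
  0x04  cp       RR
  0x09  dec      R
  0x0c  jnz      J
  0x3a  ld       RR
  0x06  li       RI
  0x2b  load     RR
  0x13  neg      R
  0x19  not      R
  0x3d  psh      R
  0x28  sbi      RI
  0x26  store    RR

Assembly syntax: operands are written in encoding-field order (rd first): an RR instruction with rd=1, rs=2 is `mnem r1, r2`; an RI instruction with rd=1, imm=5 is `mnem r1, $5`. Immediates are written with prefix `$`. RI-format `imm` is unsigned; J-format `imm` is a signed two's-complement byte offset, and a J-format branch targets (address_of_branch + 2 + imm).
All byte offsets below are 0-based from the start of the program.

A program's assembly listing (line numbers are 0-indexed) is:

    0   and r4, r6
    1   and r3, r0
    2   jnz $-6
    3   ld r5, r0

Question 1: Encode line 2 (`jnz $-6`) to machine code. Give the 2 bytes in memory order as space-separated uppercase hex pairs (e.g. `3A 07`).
2. jnz fields op=0xc:6|imm=-6:10 → word 33fah → 33 fa

33 FA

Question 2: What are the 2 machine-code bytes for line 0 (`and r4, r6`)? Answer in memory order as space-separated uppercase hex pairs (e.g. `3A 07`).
L0: and op=0x1a:6|rd=4:3|rs=6:3|pad=0:4 ⇒ 0x6a60 ⇒ big 6a 60

6A 60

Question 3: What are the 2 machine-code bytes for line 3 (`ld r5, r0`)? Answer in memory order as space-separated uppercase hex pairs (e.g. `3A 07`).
line 3 (ld): pack op=0x3a:6|rd=5:3|rs=0:3|pad=0:4 = 0xea80; big→ ea 80

EA 80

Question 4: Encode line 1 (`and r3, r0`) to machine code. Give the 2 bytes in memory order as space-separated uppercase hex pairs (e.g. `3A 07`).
L1: and op=0x1a:6|rd=3:3|rs=0:3|pad=0:4 ⇒ 0x6980 ⇒ big 69 80

69 80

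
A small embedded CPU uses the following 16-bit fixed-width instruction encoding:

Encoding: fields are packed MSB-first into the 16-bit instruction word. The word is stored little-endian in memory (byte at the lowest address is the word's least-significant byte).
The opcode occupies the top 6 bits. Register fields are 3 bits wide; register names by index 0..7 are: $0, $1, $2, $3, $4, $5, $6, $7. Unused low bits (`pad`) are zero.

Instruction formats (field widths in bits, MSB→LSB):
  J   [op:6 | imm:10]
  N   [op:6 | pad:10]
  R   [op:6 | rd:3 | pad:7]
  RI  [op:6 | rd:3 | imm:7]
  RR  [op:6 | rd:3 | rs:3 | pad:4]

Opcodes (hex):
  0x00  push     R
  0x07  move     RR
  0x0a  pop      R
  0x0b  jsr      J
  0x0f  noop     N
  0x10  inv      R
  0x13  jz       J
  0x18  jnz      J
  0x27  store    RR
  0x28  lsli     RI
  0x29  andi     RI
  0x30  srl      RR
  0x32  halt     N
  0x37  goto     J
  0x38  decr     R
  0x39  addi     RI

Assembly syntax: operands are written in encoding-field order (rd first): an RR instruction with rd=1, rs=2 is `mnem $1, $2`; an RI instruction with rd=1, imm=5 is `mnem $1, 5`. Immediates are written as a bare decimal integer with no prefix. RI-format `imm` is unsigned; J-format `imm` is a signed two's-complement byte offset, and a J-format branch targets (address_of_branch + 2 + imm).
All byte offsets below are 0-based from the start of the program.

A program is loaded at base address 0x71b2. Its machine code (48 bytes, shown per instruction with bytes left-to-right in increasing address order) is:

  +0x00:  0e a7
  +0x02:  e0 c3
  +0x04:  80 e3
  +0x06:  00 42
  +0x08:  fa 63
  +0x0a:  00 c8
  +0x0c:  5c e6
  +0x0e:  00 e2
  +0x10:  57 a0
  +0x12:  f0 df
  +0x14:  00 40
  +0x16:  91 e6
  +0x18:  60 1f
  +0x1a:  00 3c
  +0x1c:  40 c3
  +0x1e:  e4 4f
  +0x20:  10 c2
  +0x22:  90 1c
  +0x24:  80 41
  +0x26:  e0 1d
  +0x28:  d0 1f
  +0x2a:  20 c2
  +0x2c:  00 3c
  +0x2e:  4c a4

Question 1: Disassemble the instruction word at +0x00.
[00] 0e a7 → 0xa70e
  top 6b → 0x29 → andi [RI]
  [9:7] rd=6 = $6
  [6:0] imm=14 = 14

andi $6, 14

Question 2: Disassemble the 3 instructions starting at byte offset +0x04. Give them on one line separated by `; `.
decr $7; inv $4; jnz -6

off 0x04: read 80 e3 as little → 0xe380
  top 6b → 0x38 → decr [R]
  rd@[9:7]=0x7 ⇒ $7
off 0x06: read 00 42 as little → 0x4200
  top 6b → 0x10 → inv [R]
  rd@[9:7]=0x4 ⇒ $4
off 0x08: read fa 63 as little → 0x63fa
  top 6b → 0x18 → jnz [J]
  imm@[9:0]=0x3fa (s10→-6) ⇒ -6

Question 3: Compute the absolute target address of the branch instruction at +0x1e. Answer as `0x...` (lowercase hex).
off 0x1e: read e4 4f as little → 0x4fe4
  opcode bits[15:10]=0x13: jz/J
  [9:0] imm=996 (s10→-28) = -28
  target = base 0x71b2 + off 0x1e + 2 + imm -28 = 0x71b6

0x71b6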